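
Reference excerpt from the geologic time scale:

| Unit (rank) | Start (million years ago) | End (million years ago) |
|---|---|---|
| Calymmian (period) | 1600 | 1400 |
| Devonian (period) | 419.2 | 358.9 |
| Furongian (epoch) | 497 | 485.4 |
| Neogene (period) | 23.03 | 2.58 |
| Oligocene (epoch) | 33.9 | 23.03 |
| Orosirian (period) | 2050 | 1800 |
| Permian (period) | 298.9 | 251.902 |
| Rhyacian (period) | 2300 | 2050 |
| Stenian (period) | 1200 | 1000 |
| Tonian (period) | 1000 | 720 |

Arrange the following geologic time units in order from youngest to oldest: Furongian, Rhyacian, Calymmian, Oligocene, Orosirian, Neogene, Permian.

The oldest of these is Rhyacian (starts 2300 Ma) and the youngest is Neogene (ends 2.58 Ma).
In between, by decreasing start age: Orosirian (2050), Calymmian (1600), Furongian (497), Permian (298.9), Oligocene (33.9).
Listing youngest first means reversing that sequence.

Neogene, then Oligocene, then Permian, then Furongian, then Calymmian, then Orosirian, then Rhyacian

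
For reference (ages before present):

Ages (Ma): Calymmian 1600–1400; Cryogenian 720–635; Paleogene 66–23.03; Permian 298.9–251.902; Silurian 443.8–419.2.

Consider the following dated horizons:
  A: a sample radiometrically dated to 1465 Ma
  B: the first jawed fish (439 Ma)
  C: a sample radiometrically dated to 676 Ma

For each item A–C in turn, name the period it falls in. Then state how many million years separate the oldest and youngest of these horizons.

A — Calymmian; B — Silurian; C — Cryogenian; span 1026 million years

Match each age against the start–end ranges in the excerpt: A = 1465 Ma → Calymmian (1600–1400); B = 439 Ma → Silurian (443.8–419.2); C = 676 Ma → Cryogenian (720–635).
The largest age is 1465 Ma and the smallest is 439 Ma; their difference is 1026 Myr.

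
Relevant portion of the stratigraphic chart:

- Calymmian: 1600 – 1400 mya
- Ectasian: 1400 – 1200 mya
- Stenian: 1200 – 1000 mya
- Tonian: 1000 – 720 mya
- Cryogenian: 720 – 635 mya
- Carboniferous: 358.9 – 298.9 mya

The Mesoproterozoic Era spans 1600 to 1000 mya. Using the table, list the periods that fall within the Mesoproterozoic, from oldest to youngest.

Periods with both bounds inside 1600–1000 Ma: Calymmian (1600–1400), Ectasian (1400–1200), Stenian (1200–1000).

Calymmian, Ectasian, Stenian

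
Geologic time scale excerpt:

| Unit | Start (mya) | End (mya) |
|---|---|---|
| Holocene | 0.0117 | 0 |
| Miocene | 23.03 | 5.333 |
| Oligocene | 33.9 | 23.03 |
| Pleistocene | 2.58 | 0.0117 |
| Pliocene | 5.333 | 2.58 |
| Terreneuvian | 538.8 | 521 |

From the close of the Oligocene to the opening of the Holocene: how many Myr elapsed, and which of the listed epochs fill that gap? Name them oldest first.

23.0183 million years; Miocene, Pliocene, Pleistocene

End of Oligocene = 23.03 Ma; start of Holocene = 0.0117 Ma.
Gap = 23.03 − 0.0117 = 23.0183 Myr.
Epochs wholly inside 23.03–0.0117 Ma: Miocene (23.03–5.333), Pliocene (5.333–2.58), Pleistocene (2.58–0.0117).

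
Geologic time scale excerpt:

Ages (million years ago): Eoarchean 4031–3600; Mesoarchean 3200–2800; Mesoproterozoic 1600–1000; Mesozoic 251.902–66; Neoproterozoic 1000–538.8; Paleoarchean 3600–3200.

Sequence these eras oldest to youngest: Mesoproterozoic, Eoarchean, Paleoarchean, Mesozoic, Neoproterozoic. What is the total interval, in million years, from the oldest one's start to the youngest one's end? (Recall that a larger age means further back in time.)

From the excerpt: Mesoproterozoic 1600–1000; Eoarchean 4031–3600; Paleoarchean 3600–3200; Mesozoic 251.902–66; Neoproterozoic 1000–538.8 (Ma).
Larger Ma is earlier, so the oldest is Eoarchean and the youngest is Mesozoic; oldest to youngest: Eoarchean, Paleoarchean, Mesoproterozoic, Neoproterozoic, Mesozoic.
Oldest start 4031 minus youngest end 66 gives 3965 Myr overall.

Eoarchean, Paleoarchean, Mesoproterozoic, Neoproterozoic, Mesozoic; total span 3965 Myr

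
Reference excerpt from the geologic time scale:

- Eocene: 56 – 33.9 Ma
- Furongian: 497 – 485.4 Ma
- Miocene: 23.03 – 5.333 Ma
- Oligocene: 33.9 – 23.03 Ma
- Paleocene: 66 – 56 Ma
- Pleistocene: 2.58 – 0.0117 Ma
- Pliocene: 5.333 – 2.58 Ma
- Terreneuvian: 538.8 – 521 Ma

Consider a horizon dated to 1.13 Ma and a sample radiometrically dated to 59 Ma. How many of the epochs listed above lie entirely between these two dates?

4

The older date is 59 Ma and the younger is 1.13 Ma.
Epochs with start < 59 and end > 1.13 Ma: Eocene (56–33.9), Oligocene (33.9–23.03), Miocene (23.03–5.333), Pliocene (5.333–2.58).
That is 4 complete epochs.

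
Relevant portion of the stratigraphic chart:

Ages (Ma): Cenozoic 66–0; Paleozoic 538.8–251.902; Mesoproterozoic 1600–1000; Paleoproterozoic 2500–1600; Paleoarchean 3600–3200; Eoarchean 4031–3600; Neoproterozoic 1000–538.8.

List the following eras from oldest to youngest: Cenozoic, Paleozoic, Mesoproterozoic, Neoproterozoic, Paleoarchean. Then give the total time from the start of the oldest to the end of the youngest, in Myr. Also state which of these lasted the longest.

Paleoarchean → Mesoproterozoic → Neoproterozoic → Paleozoic → Cenozoic; total span 3600 Myr; longest is Mesoproterozoic

From the excerpt: Cenozoic 66–0; Paleozoic 538.8–251.902; Mesoproterozoic 1600–1000; Neoproterozoic 1000–538.8; Paleoarchean 3600–3200 (Ma).
Larger Ma is earlier, so the oldest is Paleoarchean and the youngest is Cenozoic; oldest to youngest: Paleoarchean, Mesoproterozoic, Neoproterozoic, Paleozoic, Cenozoic.
Oldest start 3600 minus youngest end 0 gives 3600 Myr overall.
Individual lengths (start − end): Mesoproterozoic 600; Neoproterozoic 461.2; Cenozoic 66; Paleozoic 286.898; Paleoarchean 400. The largest is Mesoproterozoic at 600 Myr.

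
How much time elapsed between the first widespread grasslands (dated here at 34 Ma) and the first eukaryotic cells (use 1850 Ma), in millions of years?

1850 − 34 = 1816 million years.

1816 million years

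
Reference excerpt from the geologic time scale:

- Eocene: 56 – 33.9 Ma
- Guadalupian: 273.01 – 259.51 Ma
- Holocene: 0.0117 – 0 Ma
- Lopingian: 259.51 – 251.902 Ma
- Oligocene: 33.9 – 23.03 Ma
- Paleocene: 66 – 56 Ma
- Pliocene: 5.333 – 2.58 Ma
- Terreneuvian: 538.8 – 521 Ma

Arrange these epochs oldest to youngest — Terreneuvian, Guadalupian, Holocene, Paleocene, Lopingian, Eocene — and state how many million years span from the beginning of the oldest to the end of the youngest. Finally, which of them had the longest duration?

Terreneuvian → Guadalupian → Lopingian → Paleocene → Eocene → Holocene; total span 538.8 Myr; longest is Eocene

From the excerpt: Terreneuvian 538.8–521; Guadalupian 273.01–259.51; Holocene 0.0117–0; Paleocene 66–56; Lopingian 259.51–251.902; Eocene 56–33.9 (Ma).
Larger Ma is earlier, so the oldest is Terreneuvian and the youngest is Holocene; oldest to youngest: Terreneuvian, Guadalupian, Lopingian, Paleocene, Eocene, Holocene.
Oldest start 538.8 minus youngest end 0 gives 538.8 Myr overall.
Individual lengths (start − end): Eocene 22.1; Holocene 0.0117; Lopingian 7.608; Guadalupian 13.5; Paleocene 10; Terreneuvian 17.8. The largest is Eocene at 22.1 Myr.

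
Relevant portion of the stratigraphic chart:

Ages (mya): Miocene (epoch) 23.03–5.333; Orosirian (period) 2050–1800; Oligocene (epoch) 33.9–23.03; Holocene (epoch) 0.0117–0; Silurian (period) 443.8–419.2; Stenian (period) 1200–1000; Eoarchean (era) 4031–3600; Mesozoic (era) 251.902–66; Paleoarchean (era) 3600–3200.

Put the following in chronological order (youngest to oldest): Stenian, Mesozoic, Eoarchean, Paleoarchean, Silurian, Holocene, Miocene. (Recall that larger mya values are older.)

Read off each span (Ma): Stenian 1200–1000; Mesozoic 251.902–66; Eoarchean 4031–3600; Paleoarchean 3600–3200; Silurian 443.8–419.2; Holocene 0.0117–0; Miocene 23.03–5.333.
Larger Ma is older, so oldest→youngest is Eoarchean, Paleoarchean, Stenian, Silurian, Mesozoic, Miocene, Holocene; reverse it for youngest→oldest.

Holocene, then Miocene, then Mesozoic, then Silurian, then Stenian, then Paleoarchean, then Eoarchean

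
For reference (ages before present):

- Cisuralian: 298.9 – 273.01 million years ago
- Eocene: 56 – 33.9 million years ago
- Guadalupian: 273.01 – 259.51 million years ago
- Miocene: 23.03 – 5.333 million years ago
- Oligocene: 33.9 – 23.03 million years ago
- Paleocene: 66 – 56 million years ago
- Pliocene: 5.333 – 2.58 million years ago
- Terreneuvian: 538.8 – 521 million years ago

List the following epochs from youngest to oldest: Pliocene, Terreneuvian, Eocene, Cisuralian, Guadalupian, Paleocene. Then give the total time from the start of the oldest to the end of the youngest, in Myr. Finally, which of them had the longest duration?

Start ages (Ma): Terreneuvian 538.8, Cisuralian 298.9, Guadalupian 273.01, Paleocene 66, Eocene 56, Pliocene 5.333.
Ordered youngest to oldest: Pliocene, Eocene, Paleocene, Guadalupian, Cisuralian, Terreneuvian.
Span = 538.8 − 2.58 = 536.22 Myr.
Durations: Cisuralian 25.89, Paleocene 10, Eocene 22.1, Guadalupian 13.5, Terreneuvian 17.8, Pliocene 2.753 → longest is Cisuralian (25.89 Myr).

Pliocene, Eocene, Paleocene, Guadalupian, Cisuralian, Terreneuvian; total span 536.22 Myr; longest is Cisuralian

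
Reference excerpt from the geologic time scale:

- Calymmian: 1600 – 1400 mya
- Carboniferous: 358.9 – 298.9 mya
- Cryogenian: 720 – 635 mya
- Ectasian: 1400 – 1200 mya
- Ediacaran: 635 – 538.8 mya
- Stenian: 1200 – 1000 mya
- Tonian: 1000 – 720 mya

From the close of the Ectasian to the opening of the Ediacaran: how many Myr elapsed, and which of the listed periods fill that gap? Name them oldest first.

End of Ectasian = 1200 Ma; start of Ediacaran = 635 Ma.
Gap = 1200 − 635 = 565 Myr.
Periods wholly inside 1200–635 Ma: Stenian (1200–1000), Tonian (1000–720), Cryogenian (720–635).

565 million years; Stenian, Tonian, Cryogenian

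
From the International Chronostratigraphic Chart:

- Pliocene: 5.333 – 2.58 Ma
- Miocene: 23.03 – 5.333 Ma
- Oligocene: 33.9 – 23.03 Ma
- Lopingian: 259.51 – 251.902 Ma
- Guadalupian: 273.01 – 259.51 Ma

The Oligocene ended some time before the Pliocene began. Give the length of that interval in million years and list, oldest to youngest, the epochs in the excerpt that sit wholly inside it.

17.697 million years; Miocene

The Oligocene closes at 23.03 Ma and the Pliocene opens at 5.333 Ma, so the interval is 23.03 − 5.333 = 17.697 Myr.
An epoch fits inside if it starts at or after 23.03 Ma and ends at or before 5.333 Ma; oldest first that gives Miocene.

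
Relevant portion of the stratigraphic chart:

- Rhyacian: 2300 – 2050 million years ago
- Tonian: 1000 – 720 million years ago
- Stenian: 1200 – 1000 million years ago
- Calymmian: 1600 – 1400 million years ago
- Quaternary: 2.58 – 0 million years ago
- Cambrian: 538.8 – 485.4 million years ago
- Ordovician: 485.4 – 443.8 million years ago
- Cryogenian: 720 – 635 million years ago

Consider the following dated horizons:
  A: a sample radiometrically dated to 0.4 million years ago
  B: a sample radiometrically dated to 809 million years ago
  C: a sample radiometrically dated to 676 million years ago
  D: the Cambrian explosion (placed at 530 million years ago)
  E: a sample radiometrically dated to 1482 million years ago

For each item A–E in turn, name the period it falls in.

A — Quaternary; B — Tonian; C — Cryogenian; D — Cambrian; E — Calymmian

A: 0.4 Ma lies in 2.58–0 Ma, so Quaternary.
B: 809 Ma lies in 1000–720 Ma, so Tonian.
C: 676 Ma lies in 720–635 Ma, so Cryogenian.
D: 530 Ma lies in 538.8–485.4 Ma, so Cambrian.
E: 1482 Ma lies in 1600–1400 Ma, so Calymmian.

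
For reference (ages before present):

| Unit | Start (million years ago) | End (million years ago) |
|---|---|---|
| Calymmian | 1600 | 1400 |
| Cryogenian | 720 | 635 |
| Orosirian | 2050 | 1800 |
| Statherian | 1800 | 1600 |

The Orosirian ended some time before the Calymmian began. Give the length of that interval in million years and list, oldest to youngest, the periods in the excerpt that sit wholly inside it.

The Orosirian closes at 1800 Ma and the Calymmian opens at 1600 Ma, so the interval is 1800 − 1600 = 200 Myr.
A period fits inside if it starts at or after 1800 Ma and ends at or before 1600 Ma; oldest first that gives Statherian.

200 million years; Statherian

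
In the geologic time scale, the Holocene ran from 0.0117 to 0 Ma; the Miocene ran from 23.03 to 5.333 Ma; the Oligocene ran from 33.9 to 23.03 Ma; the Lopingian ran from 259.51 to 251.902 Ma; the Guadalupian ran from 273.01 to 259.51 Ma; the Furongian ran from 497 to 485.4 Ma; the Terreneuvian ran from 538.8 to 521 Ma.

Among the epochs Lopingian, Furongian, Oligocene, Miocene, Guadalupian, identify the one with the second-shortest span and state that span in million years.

Oligocene, 10.87 million years

Start − end for each: Lopingian 259.51 − 251.902 = 7.608; Furongian 497 − 485.4 = 11.6; Oligocene 33.9 − 23.03 = 10.87; Miocene 23.03 − 5.333 = 17.697; Guadalupian 273.01 − 259.51 = 13.5.
Ranking these from shortest: Lopingian < Oligocene < Furongian < Guadalupian < Miocene.
Position 2 in that ranking is Oligocene, which lasted 10.87 Myr.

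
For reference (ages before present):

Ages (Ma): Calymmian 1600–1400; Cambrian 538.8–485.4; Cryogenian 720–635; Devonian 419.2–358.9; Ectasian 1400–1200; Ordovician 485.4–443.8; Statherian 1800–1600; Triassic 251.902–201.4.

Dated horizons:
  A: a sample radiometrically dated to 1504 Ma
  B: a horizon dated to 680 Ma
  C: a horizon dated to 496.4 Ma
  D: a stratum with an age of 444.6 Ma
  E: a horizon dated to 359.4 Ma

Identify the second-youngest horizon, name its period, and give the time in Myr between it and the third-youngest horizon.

Sorted youngest-first by Ma: E (359.4), D (444.6), C (496.4), B (680), A (1504).
The second youngest is D at 444.6 Ma, which lies in 485.4–443.8 Ma: the Ordovician.
The third youngest is C at 496.4 Ma; separation = |444.6 − 496.4| = 51.8 Myr.

D, in the Ordovician; 51.8 million years to C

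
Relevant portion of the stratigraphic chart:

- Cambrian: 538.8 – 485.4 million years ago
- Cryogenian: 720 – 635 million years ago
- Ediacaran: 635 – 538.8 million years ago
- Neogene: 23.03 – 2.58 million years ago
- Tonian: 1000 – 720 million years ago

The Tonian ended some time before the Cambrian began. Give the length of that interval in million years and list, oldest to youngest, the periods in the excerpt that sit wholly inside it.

181.2 million years; Cryogenian, Ediacaran

The Tonian closes at 720 Ma and the Cambrian opens at 538.8 Ma, so the interval is 720 − 538.8 = 181.2 Myr.
A period fits inside if it starts at or after 720 Ma and ends at or before 538.8 Ma; oldest first that gives Cryogenian, Ediacaran.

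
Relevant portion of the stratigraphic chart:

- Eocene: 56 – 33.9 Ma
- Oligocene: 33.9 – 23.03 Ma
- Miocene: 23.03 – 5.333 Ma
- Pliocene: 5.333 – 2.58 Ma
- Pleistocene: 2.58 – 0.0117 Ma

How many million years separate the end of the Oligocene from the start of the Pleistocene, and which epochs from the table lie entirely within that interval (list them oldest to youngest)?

End of Oligocene = 23.03 Ma; start of Pleistocene = 2.58 Ma.
Gap = 23.03 − 2.58 = 20.45 Myr.
Epochs wholly inside 23.03–2.58 Ma: Miocene (23.03–5.333), Pliocene (5.333–2.58).

20.45 million years; Miocene, Pliocene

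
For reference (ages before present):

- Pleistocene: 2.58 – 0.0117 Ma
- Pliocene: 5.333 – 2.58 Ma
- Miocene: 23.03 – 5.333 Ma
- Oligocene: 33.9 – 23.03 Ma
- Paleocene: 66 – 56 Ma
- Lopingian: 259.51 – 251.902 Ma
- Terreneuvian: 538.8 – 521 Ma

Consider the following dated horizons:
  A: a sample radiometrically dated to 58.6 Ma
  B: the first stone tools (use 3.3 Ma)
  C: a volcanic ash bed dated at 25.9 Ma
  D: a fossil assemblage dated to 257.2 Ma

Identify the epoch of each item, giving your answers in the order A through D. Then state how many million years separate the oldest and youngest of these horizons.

A: 58.6 Ma lies in 66–56 Ma, so Paleocene.
B: 3.3 Ma lies in 5.333–2.58 Ma, so Pliocene.
C: 25.9 Ma lies in 33.9–23.03 Ma, so Oligocene.
D: 257.2 Ma lies in 259.51–251.902 Ma, so Lopingian.
Oldest = 257.2 Ma, youngest = 3.3 Ma → span 253.9 Myr.

A — Paleocene; B — Pliocene; C — Oligocene; D — Lopingian; span 253.9 million years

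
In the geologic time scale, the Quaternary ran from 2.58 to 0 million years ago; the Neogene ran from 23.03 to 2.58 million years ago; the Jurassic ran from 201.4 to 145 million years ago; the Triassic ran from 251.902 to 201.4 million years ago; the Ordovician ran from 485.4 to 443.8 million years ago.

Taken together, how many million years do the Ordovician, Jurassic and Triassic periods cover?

148.502 million years

Duration is start − end for each: (485.4 − 443.8) + (201.4 − 145) + (251.902 − 201.4).
That is 41.6 + 56.4 + 50.502, which totals 148.502 million years.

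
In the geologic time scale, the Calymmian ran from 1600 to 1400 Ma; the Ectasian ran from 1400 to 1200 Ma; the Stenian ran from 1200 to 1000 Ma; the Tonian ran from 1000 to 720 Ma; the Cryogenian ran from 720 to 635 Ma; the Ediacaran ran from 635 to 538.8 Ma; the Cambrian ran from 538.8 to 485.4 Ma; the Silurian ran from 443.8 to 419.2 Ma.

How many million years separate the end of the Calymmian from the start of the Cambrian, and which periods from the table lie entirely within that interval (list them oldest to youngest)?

861.2 million years; Ectasian, Stenian, Tonian, Cryogenian, Ediacaran

End of Calymmian = 1400 Ma; start of Cambrian = 538.8 Ma.
Gap = 1400 − 538.8 = 861.2 Myr.
Periods wholly inside 1400–538.8 Ma: Ectasian (1400–1200), Stenian (1200–1000), Tonian (1000–720), Cryogenian (720–635), Ediacaran (635–538.8).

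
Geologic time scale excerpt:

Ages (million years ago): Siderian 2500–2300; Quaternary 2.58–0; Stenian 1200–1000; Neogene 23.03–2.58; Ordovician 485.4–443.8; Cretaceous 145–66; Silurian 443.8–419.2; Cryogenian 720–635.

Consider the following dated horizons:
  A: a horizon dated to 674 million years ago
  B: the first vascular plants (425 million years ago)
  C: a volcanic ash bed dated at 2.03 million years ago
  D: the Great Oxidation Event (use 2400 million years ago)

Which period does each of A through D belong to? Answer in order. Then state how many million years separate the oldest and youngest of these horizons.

Match each age against the start–end ranges in the excerpt: A = 674 Ma → Cryogenian (720–635); B = 425 Ma → Silurian (443.8–419.2); C = 2.03 Ma → Quaternary (2.58–0); D = 2400 Ma → Siderian (2500–2300).
The largest age is 2400 Ma and the smallest is 2.03 Ma; their difference is 2397.97 Myr.

A — Cryogenian; B — Silurian; C — Quaternary; D — Siderian; span 2397.97 million years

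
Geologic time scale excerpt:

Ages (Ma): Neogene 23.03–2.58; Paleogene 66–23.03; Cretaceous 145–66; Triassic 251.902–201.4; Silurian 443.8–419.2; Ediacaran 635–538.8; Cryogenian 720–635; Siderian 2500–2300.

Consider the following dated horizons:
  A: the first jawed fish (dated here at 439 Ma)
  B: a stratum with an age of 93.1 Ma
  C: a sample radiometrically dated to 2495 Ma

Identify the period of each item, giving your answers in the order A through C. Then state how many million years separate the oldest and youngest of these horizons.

Match each age against the start–end ranges in the excerpt: A = 439 Ma → Silurian (443.8–419.2); B = 93.1 Ma → Cretaceous (145–66); C = 2495 Ma → Siderian (2500–2300).
The largest age is 2495 Ma and the smallest is 93.1 Ma; their difference is 2401.9 Myr.

A — Silurian; B — Cretaceous; C — Siderian; span 2401.9 million years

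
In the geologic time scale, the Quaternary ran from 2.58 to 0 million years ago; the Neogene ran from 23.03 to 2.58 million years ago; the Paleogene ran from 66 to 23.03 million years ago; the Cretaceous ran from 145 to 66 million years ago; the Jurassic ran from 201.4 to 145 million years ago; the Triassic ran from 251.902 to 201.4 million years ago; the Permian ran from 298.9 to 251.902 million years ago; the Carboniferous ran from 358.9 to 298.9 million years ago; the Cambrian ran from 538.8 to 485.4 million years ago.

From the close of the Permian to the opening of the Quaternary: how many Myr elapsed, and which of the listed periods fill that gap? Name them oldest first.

The Permian closes at 251.902 Ma and the Quaternary opens at 2.58 Ma, so the interval is 251.902 − 2.58 = 249.322 Myr.
A period fits inside if it starts at or after 251.902 Ma and ends at or before 2.58 Ma; oldest first that gives Triassic, Jurassic, Cretaceous, Paleogene, Neogene.

249.322 million years; Triassic, Jurassic, Cretaceous, Paleogene, Neogene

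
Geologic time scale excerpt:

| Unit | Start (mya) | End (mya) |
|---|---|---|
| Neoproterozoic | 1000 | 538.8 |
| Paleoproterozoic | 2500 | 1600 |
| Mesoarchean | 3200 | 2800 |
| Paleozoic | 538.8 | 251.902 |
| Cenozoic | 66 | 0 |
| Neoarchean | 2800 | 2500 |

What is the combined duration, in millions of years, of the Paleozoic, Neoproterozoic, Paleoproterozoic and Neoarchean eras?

Duration is start − end for each: (538.8 − 251.902) + (1000 − 538.8) + (2500 − 1600) + (2800 − 2500).
That is 286.898 + 461.2 + 900 + 300, which totals 1948.098 million years.

1948.098 million years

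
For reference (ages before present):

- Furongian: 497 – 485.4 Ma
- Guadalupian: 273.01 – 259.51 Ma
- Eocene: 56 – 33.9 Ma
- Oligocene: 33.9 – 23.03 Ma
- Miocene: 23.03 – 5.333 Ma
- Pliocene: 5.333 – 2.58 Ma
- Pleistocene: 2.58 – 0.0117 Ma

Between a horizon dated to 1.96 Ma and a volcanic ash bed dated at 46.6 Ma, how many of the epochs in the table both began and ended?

46.6 Ma sits inside the Eocene (56–33.9) and 1.96 Ma inside the Pleistocene (2.58–0.0117); neither of those is wholly between the two dates.
The listed epochs lying completely between them are Oligocene, Miocene, Pliocene — 3 in all.

3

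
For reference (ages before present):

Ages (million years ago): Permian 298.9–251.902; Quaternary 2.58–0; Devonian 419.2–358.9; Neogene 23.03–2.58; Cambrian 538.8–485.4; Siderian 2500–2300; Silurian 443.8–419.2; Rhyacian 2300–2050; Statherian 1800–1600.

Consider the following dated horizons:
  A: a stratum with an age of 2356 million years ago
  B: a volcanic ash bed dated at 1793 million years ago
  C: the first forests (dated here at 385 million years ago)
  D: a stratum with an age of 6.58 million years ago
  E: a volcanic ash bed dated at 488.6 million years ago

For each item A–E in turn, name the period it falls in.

Match each age against the start–end ranges in the excerpt: A = 2356 Ma → Siderian (2500–2300); B = 1793 Ma → Statherian (1800–1600); C = 385 Ma → Devonian (419.2–358.9); D = 6.58 Ma → Neogene (23.03–2.58); E = 488.6 Ma → Cambrian (538.8–485.4).

A — Siderian; B — Statherian; C — Devonian; D — Neogene; E — Cambrian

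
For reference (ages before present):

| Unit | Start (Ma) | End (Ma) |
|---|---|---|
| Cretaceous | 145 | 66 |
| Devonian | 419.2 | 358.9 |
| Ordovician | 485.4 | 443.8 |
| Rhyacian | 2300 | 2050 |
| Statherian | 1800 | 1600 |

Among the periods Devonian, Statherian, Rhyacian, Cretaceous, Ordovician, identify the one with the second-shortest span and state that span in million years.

Durations: Devonian 60.3; Statherian 200; Rhyacian 250; Cretaceous 79; Ordovician 41.6 Myr.
Sorted shortest-first: Ordovician (41.6), Devonian (60.3), Cretaceous (79), Statherian (200), Rhyacian (250).
The second shortest is Devonian at 60.3 Myr.

Devonian, 60.3 million years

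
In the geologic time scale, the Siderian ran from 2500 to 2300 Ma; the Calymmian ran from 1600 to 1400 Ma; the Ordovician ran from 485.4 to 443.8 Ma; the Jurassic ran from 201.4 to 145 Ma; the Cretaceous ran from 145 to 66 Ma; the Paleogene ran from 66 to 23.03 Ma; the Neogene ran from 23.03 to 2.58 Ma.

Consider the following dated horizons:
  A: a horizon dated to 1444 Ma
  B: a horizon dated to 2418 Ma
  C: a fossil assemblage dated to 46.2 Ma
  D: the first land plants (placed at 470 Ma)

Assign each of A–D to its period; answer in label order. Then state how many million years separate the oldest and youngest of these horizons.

A: 1444 Ma lies in 1600–1400 Ma, so Calymmian.
B: 2418 Ma lies in 2500–2300 Ma, so Siderian.
C: 46.2 Ma lies in 66–23.03 Ma, so Paleogene.
D: 470 Ma lies in 485.4–443.8 Ma, so Ordovician.
Oldest = 2418 Ma, youngest = 46.2 Ma → span 2371.8 Myr.

A — Calymmian; B — Siderian; C — Paleogene; D — Ordovician; span 2371.8 million years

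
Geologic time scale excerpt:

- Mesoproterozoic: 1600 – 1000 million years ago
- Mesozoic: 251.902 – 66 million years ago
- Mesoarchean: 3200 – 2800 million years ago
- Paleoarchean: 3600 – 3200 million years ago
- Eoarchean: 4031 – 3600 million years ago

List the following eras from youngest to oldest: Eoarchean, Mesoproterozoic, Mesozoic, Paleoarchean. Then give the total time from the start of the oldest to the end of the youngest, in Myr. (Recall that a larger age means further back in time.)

Mesozoic, Mesoproterozoic, Paleoarchean, Eoarchean; total span 3965 Myr

From the excerpt: Eoarchean 4031–3600; Mesoproterozoic 1600–1000; Mesozoic 251.902–66; Paleoarchean 3600–3200 (Ma).
Larger Ma is earlier, so the oldest is Eoarchean and the youngest is Mesozoic; youngest to oldest: Mesozoic, Mesoproterozoic, Paleoarchean, Eoarchean.
Oldest start 4031 minus youngest end 66 gives 3965 Myr overall.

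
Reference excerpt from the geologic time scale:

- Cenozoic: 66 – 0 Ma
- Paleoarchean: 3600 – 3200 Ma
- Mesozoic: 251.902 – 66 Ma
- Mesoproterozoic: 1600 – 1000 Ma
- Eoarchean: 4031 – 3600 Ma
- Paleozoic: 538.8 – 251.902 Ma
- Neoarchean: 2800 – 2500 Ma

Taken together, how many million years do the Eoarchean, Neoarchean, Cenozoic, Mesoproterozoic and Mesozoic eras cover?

1582.902 million years

Duration is start − end for each: (4031 − 3600) + (2800 − 2500) + (66 − 0) + (1600 − 1000) + (251.902 − 66).
That is 431 + 300 + 66 + 600 + 185.902, which totals 1582.902 million years.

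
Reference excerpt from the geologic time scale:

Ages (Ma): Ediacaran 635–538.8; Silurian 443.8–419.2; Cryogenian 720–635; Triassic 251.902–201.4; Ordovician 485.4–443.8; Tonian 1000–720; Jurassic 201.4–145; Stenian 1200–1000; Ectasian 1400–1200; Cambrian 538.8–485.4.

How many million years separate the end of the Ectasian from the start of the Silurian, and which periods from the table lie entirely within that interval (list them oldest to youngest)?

The Ectasian closes at 1200 Ma and the Silurian opens at 443.8 Ma, so the interval is 1200 − 443.8 = 756.2 Myr.
A period fits inside if it starts at or after 1200 Ma and ends at or before 443.8 Ma; oldest first that gives Stenian, Tonian, Cryogenian, Ediacaran, Cambrian, Ordovician.

756.2 million years; Stenian, Tonian, Cryogenian, Ediacaran, Cambrian, Ordovician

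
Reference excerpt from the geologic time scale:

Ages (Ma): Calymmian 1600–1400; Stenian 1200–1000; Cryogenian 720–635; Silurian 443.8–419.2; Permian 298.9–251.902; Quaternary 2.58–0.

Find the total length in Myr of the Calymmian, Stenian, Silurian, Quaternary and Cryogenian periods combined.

Duration is start − end for each: (1600 − 1400) + (1200 − 1000) + (443.8 − 419.2) + (2.58 − 0) + (720 − 635).
That is 200 + 200 + 24.6 + 2.58 + 85, which totals 512.18 million years.

512.18 million years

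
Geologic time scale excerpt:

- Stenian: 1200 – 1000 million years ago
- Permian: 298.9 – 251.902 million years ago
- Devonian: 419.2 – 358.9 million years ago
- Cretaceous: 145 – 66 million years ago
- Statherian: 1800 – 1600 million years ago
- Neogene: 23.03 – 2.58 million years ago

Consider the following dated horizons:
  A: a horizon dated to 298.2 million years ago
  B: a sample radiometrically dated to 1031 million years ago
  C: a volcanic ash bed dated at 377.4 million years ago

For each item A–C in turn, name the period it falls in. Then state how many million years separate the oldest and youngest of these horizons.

A: 298.2 Ma lies in 298.9–251.902 Ma, so Permian.
B: 1031 Ma lies in 1200–1000 Ma, so Stenian.
C: 377.4 Ma lies in 419.2–358.9 Ma, so Devonian.
Oldest = 1031 Ma, youngest = 298.2 Ma → span 732.8 Myr.

A — Permian; B — Stenian; C — Devonian; span 732.8 million years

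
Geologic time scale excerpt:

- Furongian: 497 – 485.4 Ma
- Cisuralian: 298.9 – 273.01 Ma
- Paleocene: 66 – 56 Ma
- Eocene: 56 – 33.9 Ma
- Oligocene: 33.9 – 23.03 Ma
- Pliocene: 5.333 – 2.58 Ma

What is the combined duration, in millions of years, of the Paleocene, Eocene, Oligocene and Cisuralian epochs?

68.86 million years

Each duration: Paleocene = 10; Eocene = 22.1; Oligocene = 10.87; Cisuralian = 25.89.
Sum: 10 + 22.1 + 10.87 + 25.89 = 68.86 Myr.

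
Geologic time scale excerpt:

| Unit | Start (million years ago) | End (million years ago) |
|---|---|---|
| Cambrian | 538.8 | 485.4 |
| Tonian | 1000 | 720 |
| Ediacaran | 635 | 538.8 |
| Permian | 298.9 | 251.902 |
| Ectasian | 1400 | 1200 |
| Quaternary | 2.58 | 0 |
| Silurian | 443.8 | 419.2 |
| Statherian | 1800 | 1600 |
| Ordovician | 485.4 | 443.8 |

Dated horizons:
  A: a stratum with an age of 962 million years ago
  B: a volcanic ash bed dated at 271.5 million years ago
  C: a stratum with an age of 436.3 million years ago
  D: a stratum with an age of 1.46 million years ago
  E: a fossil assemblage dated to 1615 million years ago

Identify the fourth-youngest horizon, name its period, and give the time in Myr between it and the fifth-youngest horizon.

A, in the Tonian; 653 million years to E

Sorted youngest-first by Ma: D (1.46), B (271.5), C (436.3), A (962), E (1615).
The fourth youngest is A at 962 Ma, which lies in 1000–720 Ma: the Tonian.
The fifth youngest is E at 1615 Ma; separation = |962 − 1615| = 653 Myr.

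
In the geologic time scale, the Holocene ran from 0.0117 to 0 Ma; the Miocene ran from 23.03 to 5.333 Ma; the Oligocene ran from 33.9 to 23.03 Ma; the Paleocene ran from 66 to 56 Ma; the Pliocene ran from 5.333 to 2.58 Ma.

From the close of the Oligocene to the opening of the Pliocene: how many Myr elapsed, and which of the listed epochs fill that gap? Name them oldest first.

End of Oligocene = 23.03 Ma; start of Pliocene = 5.333 Ma.
Gap = 23.03 − 5.333 = 17.697 Myr.
Epochs wholly inside 23.03–5.333 Ma: Miocene (23.03–5.333).

17.697 million years; Miocene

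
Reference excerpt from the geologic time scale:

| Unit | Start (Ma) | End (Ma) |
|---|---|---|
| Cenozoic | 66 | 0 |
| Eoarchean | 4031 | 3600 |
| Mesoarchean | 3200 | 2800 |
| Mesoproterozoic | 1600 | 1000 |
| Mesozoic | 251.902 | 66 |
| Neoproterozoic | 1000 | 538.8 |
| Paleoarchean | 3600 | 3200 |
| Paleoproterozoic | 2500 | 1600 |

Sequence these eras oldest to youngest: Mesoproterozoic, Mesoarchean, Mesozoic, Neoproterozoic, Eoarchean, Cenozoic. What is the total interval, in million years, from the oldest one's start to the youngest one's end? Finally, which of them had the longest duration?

Eoarchean → Mesoarchean → Mesoproterozoic → Neoproterozoic → Mesozoic → Cenozoic; total span 4031 Myr; longest is Mesoproterozoic

From the excerpt: Mesoproterozoic 1600–1000; Mesoarchean 3200–2800; Mesozoic 251.902–66; Neoproterozoic 1000–538.8; Eoarchean 4031–3600; Cenozoic 66–0 (Ma).
Larger Ma is earlier, so the oldest is Eoarchean and the youngest is Cenozoic; oldest to youngest: Eoarchean, Mesoarchean, Mesoproterozoic, Neoproterozoic, Mesozoic, Cenozoic.
Oldest start 4031 minus youngest end 0 gives 4031 Myr overall.
Individual lengths (start − end): Mesozoic 185.902; Mesoproterozoic 600; Cenozoic 66; Mesoarchean 400; Neoproterozoic 461.2; Eoarchean 431. The largest is Mesoproterozoic at 600 Myr.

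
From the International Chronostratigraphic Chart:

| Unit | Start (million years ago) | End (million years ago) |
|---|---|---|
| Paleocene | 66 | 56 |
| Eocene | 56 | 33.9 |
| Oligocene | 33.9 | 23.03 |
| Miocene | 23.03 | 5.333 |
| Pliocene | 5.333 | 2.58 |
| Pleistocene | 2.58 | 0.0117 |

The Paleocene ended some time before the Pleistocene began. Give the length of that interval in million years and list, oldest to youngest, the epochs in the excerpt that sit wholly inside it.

End of Paleocene = 56 Ma; start of Pleistocene = 2.58 Ma.
Gap = 56 − 2.58 = 53.42 Myr.
Epochs wholly inside 56–2.58 Ma: Eocene (56–33.9), Oligocene (33.9–23.03), Miocene (23.03–5.333), Pliocene (5.333–2.58).

53.42 million years; Eocene, Oligocene, Miocene, Pliocene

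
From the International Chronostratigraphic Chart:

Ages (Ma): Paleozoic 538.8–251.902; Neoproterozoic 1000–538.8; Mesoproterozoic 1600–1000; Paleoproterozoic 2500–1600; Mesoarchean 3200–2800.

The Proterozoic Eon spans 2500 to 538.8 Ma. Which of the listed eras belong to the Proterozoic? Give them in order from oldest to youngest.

Eras with both bounds inside 2500–538.8 Ma: Paleoproterozoic (2500–1600), Mesoproterozoic (1600–1000), Neoproterozoic (1000–538.8).

Paleoproterozoic, Mesoproterozoic, Neoproterozoic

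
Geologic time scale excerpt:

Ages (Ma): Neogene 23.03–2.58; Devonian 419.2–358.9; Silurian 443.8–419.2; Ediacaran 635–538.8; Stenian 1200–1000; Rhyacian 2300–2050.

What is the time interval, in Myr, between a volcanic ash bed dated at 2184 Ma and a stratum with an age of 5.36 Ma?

2178.64 million years

2184 − 5.36 = 2178.64 million years.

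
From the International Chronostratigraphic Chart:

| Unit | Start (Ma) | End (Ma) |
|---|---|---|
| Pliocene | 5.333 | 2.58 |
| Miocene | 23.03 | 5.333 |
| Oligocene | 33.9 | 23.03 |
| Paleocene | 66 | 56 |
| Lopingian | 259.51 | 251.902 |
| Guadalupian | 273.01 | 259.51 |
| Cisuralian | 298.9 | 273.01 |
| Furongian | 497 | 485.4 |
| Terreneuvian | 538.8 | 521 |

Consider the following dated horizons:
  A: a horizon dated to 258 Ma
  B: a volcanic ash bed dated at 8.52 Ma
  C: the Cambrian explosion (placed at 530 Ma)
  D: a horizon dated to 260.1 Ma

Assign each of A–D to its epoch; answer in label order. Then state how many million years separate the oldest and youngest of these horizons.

A — Lopingian; B — Miocene; C — Terreneuvian; D — Guadalupian; span 521.48 million years

A: 258 Ma lies in 259.51–251.902 Ma, so Lopingian.
B: 8.52 Ma lies in 23.03–5.333 Ma, so Miocene.
C: 530 Ma lies in 538.8–521 Ma, so Terreneuvian.
D: 260.1 Ma lies in 273.01–259.51 Ma, so Guadalupian.
Oldest = 530 Ma, youngest = 8.52 Ma → span 521.48 Myr.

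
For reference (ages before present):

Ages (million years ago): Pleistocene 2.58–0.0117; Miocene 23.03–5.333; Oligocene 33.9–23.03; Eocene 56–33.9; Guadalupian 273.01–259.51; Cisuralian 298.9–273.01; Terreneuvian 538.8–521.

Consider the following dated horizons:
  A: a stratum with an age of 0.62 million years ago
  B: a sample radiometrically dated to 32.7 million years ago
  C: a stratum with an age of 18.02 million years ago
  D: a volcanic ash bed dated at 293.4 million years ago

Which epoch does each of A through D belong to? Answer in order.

A — Pleistocene; B — Oligocene; C — Miocene; D — Cisuralian

Match each age against the start–end ranges in the excerpt: A = 0.62 Ma → Pleistocene (2.58–0.0117); B = 32.7 Ma → Oligocene (33.9–23.03); C = 18.02 Ma → Miocene (23.03–5.333); D = 293.4 Ma → Cisuralian (298.9–273.01).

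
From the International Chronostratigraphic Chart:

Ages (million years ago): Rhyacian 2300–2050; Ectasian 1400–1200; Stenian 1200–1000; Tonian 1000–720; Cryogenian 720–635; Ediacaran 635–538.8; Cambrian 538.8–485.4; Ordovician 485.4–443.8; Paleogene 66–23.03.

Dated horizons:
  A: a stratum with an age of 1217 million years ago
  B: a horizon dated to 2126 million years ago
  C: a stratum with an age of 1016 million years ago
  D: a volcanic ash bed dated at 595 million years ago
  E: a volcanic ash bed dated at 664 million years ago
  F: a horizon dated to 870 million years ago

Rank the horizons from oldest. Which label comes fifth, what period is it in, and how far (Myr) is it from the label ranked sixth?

Sorted oldest-first by Ma: B (2126), A (1217), C (1016), F (870), E (664), D (595).
The fifth oldest is E at 664 Ma, which lies in 720–635 Ma: the Cryogenian.
The sixth oldest is D at 595 Ma; separation = |664 − 595| = 69 Myr.

E, in the Cryogenian; 69 million years to D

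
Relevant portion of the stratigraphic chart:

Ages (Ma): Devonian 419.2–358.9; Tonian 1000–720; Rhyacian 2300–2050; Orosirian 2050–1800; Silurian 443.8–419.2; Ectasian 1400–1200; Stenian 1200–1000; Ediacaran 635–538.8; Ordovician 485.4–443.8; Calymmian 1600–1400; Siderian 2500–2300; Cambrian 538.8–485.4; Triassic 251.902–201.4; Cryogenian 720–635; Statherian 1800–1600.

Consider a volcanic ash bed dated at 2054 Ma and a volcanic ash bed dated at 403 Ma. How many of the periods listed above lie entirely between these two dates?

11

The older date is 2054 Ma and the younger is 403 Ma.
Periods with start < 2054 and end > 403 Ma: Orosirian (2050–1800), Statherian (1800–1600), Calymmian (1600–1400), Ectasian (1400–1200), Stenian (1200–1000), Tonian (1000–720), Cryogenian (720–635), Ediacaran (635–538.8), Cambrian (538.8–485.4), Ordovician (485.4–443.8), Silurian (443.8–419.2).
That is 11 complete periods.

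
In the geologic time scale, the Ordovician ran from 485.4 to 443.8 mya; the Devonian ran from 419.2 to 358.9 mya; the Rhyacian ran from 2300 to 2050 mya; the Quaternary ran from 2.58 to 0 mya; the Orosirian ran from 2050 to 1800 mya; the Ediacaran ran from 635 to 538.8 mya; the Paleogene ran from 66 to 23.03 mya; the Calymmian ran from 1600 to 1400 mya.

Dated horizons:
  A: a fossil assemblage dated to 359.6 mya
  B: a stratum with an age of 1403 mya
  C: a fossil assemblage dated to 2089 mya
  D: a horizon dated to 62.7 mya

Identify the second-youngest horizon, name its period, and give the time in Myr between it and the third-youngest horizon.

A, in the Devonian; 1043.4 million years to B

Smaller Ma means younger, so youngest first: D 62.7 < A 359.6 < B 1403 < C 2089.
Counting 2 along gives A (359.6 Ma); the excerpt puts that inside the Devonian, 419.2–358.9 Ma.
Next in line is B (1403 Ma), and 1403 − 359.6 = 1043.4 Myr.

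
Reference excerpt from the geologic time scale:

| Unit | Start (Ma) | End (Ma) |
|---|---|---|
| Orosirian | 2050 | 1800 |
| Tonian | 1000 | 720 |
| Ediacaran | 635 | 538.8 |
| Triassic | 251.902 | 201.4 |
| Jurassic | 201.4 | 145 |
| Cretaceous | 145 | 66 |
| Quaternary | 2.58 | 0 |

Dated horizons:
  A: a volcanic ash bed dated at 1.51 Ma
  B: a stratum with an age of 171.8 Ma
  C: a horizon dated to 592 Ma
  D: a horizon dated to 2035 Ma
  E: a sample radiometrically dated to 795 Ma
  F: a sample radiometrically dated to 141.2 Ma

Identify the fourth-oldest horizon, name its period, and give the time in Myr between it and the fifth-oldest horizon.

Sorted oldest-first by Ma: D (2035), E (795), C (592), B (171.8), F (141.2), A (1.51).
The fourth oldest is B at 171.8 Ma, which lies in 201.4–145 Ma: the Jurassic.
The fifth oldest is F at 141.2 Ma; separation = |171.8 − 141.2| = 30.6 Myr.

B, in the Jurassic; 30.6 million years to F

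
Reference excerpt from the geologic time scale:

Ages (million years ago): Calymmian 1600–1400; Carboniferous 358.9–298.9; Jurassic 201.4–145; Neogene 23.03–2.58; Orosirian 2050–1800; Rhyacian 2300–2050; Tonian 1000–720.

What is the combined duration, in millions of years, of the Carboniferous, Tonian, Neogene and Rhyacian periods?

610.45 million years

Duration is start − end for each: (358.9 − 298.9) + (1000 − 720) + (23.03 − 2.58) + (2300 − 2050).
That is 60 + 280 + 20.45 + 250, which totals 610.45 million years.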